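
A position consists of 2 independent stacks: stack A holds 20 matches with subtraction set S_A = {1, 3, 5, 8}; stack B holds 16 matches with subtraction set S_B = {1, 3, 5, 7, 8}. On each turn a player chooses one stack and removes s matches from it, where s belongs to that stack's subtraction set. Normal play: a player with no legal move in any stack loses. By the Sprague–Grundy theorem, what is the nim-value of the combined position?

Stack A, S = {1, 3, 5, 8}:
G(0) = 0
G(1) = mex{0} = 1
G(2) = mex{1} = 0
G(3) = mex{0,0} = 1
G(4) = mex{1,1} = 0
G(5) = mex{0,0,0} = 1
G(6) = mex{1,1,1} = 0
G(7) = mex{0,0,0} = 1
G(8) = mex{1,1,1,0} = 2
G(9) = mex{2,0,0,1} = 3
G(10) = mex{3,1,1,0} = 2
G(11) = mex{2,2,0,1} = 3
G(12) = mex{3,3,1,0} = 2
G(13) = mex{2,2,2,1} = 0
G(14) = mex{0,3,3,0} = 1
G(15) = mex{1,2,2,1} = 0
G(16) = mex{0,0,3,2} = 1
G(17) = mex{1,1,2,3} = 0
G(18) = mex{0,0,0,2} = 1
G(19) = mex{1,1,1,3} = 0
G(20) = mex{0,0,0,2} = 1
G_A(20) = 1.
Stack B, S = {1, 3, 5, 7, 8}:
G(0) = 0
G(1) = mex{0} = 1
G(2) = mex{1} = 0
G(3) = mex{0,0} = 1
G(4) = mex{1,1} = 0
G(5) = mex{0,0,0} = 1
G(6) = mex{1,1,1} = 0
G(7) = mex{0,0,0,0} = 1
G(8) = mex{1,1,1,1,0} = 2
G(9) = mex{2,0,0,0,1} = 3
G(10) = mex{3,1,1,1,0} = 2
G(11) = mex{2,2,0,0,1} = 3
G(12) = mex{3,3,1,1,0} = 2
G(13) = mex{2,2,2,0,1} = 3
G(14) = mex{3,3,3,1,0} = 2
G(15) = mex{2,2,2,2,1} = 0
G(16) = mex{0,3,3,3,2} = 1
G_B(16) = 1.
Combined Grundy value = 1 ⊕ 1 = 0.

0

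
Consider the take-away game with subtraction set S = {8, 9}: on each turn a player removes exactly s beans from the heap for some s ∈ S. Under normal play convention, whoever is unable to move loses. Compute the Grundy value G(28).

1

n :  0  1  2  3  4  5  6  7  8  9 10 11 12 13 14 15 16 17 18 19 20 21 22 23 24 25 26 27 28
G :  0  0  0  0  0  0  0  0  1  1  1  1  1  1  1  1  2  0  0  0  0  0  0  0  0  1  1  1  1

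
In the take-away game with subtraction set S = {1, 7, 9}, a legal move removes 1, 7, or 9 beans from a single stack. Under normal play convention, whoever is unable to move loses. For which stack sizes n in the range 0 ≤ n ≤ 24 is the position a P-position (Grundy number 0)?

0, 2, 4, 6, 8, 10, 12, 14, 16, 18, 20, 22, 24

G(0) = 0
G(1) = mex{0} = 1
G(2) = mex{1} = 0
G(3) = mex{0} = 1
G(4) = mex{1} = 0
G(5) = mex{0} = 1
G(6) = mex{1} = 0
G(7) = mex{0,0} = 1
G(8) = mex{1,1} = 0
G(9) = mex{0,0,0} = 1
G(10) = mex{1,1,1} = 0
G(11) = mex{0,0,0} = 1
G(12) = mex{1,1,1} = 0
G(13) = mex{0,0,0} = 1
G(14) = mex{1,1,1} = 0
G(15) = mex{0,0,0} = 1
G(16) = mex{1,1,1} = 0
G(17) = mex{0,0,0} = 1
G(18) = mex{1,1,1} = 0
G(19) = mex{0,0,0} = 1
G(20) = mex{1,1,1} = 0
G(21) = mex{0,0,0} = 1
G(22) = mex{1,1,1} = 0
G(23) = mex{0,0,0} = 1
G(24) = mex{1,1,1} = 0
P-positions are exactly the n with G(n) = 0.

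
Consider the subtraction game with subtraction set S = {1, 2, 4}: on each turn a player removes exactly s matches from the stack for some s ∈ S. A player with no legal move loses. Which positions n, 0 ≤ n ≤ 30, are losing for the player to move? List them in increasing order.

0, 3, 6, 9, 12, 15, 18, 21, 24, 27, 30

n :  0  1  2  3  4  5  6  7  8  9 10 11 12 13 14 15 16 17 18 19 20 21 22 23 24 25 26 27 28 29 30
G :  0  1  2  0  1  2  0  1  2  0  1  2  0  1  2  0  1  2  0  1  2  0  1  2  0  1  2  0  1  2  0
P-positions are exactly the n with G(n) = 0.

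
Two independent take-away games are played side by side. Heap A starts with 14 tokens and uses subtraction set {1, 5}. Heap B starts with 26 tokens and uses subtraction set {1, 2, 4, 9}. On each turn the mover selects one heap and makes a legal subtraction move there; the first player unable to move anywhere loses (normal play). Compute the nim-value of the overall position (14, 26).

1

Heap A, S = {1, 5}:
n :  0  1  2  3  4  5  6  7  8  9 10 11 12 13 14
G :  0  1  0  1  0  1  0  1  0  1  0  1  0  1  0
G_A(14) = 0.
Heap B, S = {1, 2, 4, 9}:
G(0) = 0
G(1) = mex{0} = 1
G(2) = mex{1,0} = 2
G(3) = mex{2,1} = 0
G(4) = mex{0,2,0} = 1
G(5) = mex{1,0,1} = 2
G(6) = mex{2,1,2} = 0
G(7) = mex{0,2,0} = 1
G(8) = mex{1,0,1} = 2
G(9) = mex{2,1,2,0} = 3
G(10) = mex{3,2,0,1} = 4
G(11) = mex{4,3,1,2} = 0
G(12) = mex{0,4,2,0} = 1
G(13) = mex{1,0,3,1} = 2
G(14) = mex{2,1,4,2} = 0
G(15) = mex{0,2,0,0} = 1
G(16) = mex{1,0,1,1} = 2
G(17) = mex{2,1,2,2} = 0
G(18) = mex{0,2,0,3} = 1
G(19) = mex{1,0,1,4} = 2
G(20) = mex{2,1,2,0} = 3
G(21) = mex{3,2,0,1} = 4
G(22) = mex{4,3,1,2} = 0
G(23) = mex{0,4,2,0} = 1
G(24) = mex{1,0,3,1} = 2
G(25) = mex{2,1,4,2} = 0
G(26) = mex{0,2,0,0} = 1
G_B(26) = 1.
Combined Grundy value = 0 ⊕ 1 = 1.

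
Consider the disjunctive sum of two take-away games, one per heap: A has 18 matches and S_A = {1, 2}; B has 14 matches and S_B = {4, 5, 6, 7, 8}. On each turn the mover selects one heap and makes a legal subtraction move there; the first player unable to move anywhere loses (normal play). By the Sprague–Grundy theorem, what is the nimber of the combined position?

0

Heap A, S = {1, 2}:
n :  0  1  2  3  4  5  6  7  8  9 10 11 12 13 14 15 16 17 18
G :  0  1  2  0  1  2  0  1  2  0  1  2  0  1  2  0  1  2  0
G_A(18) = 0.
Heap B, S = {4, 5, 6, 7, 8}:
n :  0  1  2  3  4  5  6  7  8  9 10 11 12 13 14
G :  0  0  0  0  1  1  1  1  2  2  2  2  0  0  0
G_B(14) = 0.
Combined Grundy value = 0 ⊕ 0 = 0.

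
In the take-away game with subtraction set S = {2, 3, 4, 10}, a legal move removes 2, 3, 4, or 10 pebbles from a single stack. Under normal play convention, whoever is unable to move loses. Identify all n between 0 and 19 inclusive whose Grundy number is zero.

0, 1, 6, 7, 12, 13, 18, 19

n :  0  1  2  3  4  5  6  7  8  9 10 11 12 13 14 15 16 17 18 19
G :  0  0  1  1  2  2  0  0  1  1  2  2  0  0  1  1  2  2  0  0
P-positions are exactly the n with G(n) = 0.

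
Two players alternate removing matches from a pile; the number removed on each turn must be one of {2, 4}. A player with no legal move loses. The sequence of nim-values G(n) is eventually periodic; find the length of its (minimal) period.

n :  0  1  2  3  4  5  6  7  8  9 10 11 12 13 14
G :  0  0  1  1  2  2  0  0  1  1  2  2  0  0  1
G(n+6) = G(n) holds for n = 0,…,3 (a full window of length max(S) = 4), so the sequence is purely periodic with period 6.

6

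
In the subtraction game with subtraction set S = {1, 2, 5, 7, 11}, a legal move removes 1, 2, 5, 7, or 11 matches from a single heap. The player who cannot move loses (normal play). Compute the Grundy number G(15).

n :  0  1  2  3  4  5  6  7  8  9 10 11 12 13 14 15
G :  0  1  2  0  1  2  0  1  2  0  1  2  0  1  2  0

0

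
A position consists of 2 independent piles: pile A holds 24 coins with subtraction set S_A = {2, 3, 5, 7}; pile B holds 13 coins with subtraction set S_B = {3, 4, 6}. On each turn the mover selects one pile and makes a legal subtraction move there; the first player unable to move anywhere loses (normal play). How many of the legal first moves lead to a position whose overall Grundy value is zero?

Pile A, S = {2, 3, 5, 7}:
G(0) = 0
G(1) = mex{} = 0
G(2) = mex{0} = 1
G(3) = mex{0,0} = 1
G(4) = mex{1,0} = 2
G(5) = mex{1,1,0} = 2
G(6) = mex{2,1,0} = 3
G(7) = mex{2,2,1,0} = 3
G(8) = mex{3,2,1,0} = 4
G(9) = mex{3,3,2,1} = 0
G(10) = mex{4,3,2,1} = 0
G(11) = mex{0,4,3,2} = 1
G(12) = mex{0,0,3,2} = 1
G(13) = mex{1,0,4,3} = 2
G(14) = mex{1,1,0,3} = 2
G(15) = mex{2,1,0,4} = 3
G(16) = mex{2,2,1,0} = 3
G(17) = mex{3,2,1,0} = 4
G(18) = mex{3,3,2,1} = 0
G(19) = mex{4,3,2,1} = 0
G(20) = mex{0,4,3,2} = 1
G(21) = mex{0,0,3,2} = 1
G(22) = mex{1,0,4,3} = 2
G(23) = mex{1,1,0,3} = 2
G(24) = mex{2,1,0,4} = 3
G_A(24) = 3.
Pile B, S = {3, 4, 6}:
n :  0  1  2  3  4  5  6  7  8  9 10 11 12 13
G :  0  0  0  1  1  1  2  2  2  0  0  0  1  1
G_B(13) = 1.
Combined Grundy value = 3 ⊕ 1 = 2.
A winning move leaves total XOR = 0, i.e. changes one component's Grundy value g to g ⊕ X where X is the current total.
Pile A: need g' = 3⊕2 = 1. Options: 24−2→G=2, 24−3→G=1, 24−5→G=0, 24−7→G=4. Hits: 1.
Pile B: need g' = 1⊕2 = 3. Options: 13−3→G=0, 13−4→G=0, 13−6→G=2. Hits: 0.

1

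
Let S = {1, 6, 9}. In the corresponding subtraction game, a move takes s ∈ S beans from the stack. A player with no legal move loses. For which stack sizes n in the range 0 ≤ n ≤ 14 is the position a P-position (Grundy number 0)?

0, 2, 4, 7, 12, 14

n :  0  1  2  3  4  5  6  7  8  9 10 11 12 13 14
G :  0  1  0  1  0  1  2  0  1  2  3  2  0  1  0
P-positions are exactly the n with G(n) = 0.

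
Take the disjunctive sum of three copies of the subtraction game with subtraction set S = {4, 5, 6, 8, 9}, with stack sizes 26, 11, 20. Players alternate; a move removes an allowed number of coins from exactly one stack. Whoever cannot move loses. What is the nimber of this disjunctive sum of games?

All stacks use S = {4, 5, 6, 8, 9}:
n :  0  1  2  3  4  5  6  7  8  9 10 11 12 13 14 15 16 17 18 19 20 21 22 23 24 25 26
G :  0  0  0  0  1  1  1  1  2  2  2  2  3  0  0  0  0  1  1  1  1  2  2  2  2  3  0
Stack A: G(26) = 0.
Stack B: G(11) = 2.
Stack C: G(20) = 1.
Combined Grundy value = 0 ⊕ 2 ⊕ 1 = 3.

3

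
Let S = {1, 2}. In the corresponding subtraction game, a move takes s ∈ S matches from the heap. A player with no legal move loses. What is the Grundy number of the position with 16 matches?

G(0) = 0
G(1) = mex{0} = 1
G(2) = mex{1,0} = 2
G(3) = mex{2,1} = 0
G(4) = mex{0,2} = 1
G(5) = mex{1,0} = 2
G(6) = mex{2,1} = 0
G(7) = mex{0,2} = 1
G(8) = mex{1,0} = 2
G(9) = mex{2,1} = 0
G(10) = mex{0,2} = 1
G(11) = mex{1,0} = 2
G(12) = mex{2,1} = 0
G(13) = mex{0,2} = 1
G(14) = mex{1,0} = 2
G(15) = mex{2,1} = 0
G(16) = mex{0,2} = 1

1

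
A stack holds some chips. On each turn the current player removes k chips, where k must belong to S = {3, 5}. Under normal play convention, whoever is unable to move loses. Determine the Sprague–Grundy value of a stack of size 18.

0

G(0) = 0
G(1) = mex{} = 0
G(2) = mex{} = 0
G(3) = mex{0} = 1
G(4) = mex{0} = 1
G(5) = mex{0,0} = 1
G(6) = mex{1,0} = 2
G(7) = mex{1,0} = 2
G(8) = mex{1,1} = 0
G(9) = mex{2,1} = 0
G(10) = mex{2,1} = 0
G(11) = mex{0,2} = 1
G(12) = mex{0,2} = 1
G(13) = mex{0,0} = 1
G(14) = mex{1,0} = 2
G(15) = mex{1,0} = 2
G(16) = mex{1,1} = 0
G(17) = mex{2,1} = 0
G(18) = mex{2,1} = 0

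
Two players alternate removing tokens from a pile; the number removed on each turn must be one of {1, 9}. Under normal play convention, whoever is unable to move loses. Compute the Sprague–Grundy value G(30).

0

n :  0  1  2  3  4  5  6  7  8  9 10 11 12 13 14 15 16 17 18 19 20 21 22 23 24 25 26 27 28 29 30
G :  0  1  0  1  0  1  0  1  0  1  0  1  0  1  0  1  0  1  0  1  0  1  0  1  0  1  0  1  0  1  0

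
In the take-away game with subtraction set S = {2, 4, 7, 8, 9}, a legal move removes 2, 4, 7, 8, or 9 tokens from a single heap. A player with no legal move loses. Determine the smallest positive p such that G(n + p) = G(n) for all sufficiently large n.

G(0) = 0
G(1) = mex{} = 0
G(2) = mex{0} = 1
G(3) = mex{0} = 1
G(4) = mex{1,0} = 2
G(5) = mex{1,0} = 2
G(6) = mex{2,1} = 0
G(7) = mex{2,1,0} = 3
G(8) = mex{0,2,0,0} = 1
G(9) = mex{3,2,1,0,0} = 4
G(10) = mex{1,0,1,1,0} = 2
G(11) = mex{4,3,2,1,1} = 0
G(12) = mex{2,1,2,2,1} = 0
G(13) = mex{0,4,0,2,2} = 1
G(14) = mex{0,2,3,0,2} = 1
G(15) = mex{1,0,1,3,0} = 2
G(16) = mex{1,0,4,1,3} = 2
G(17) = mex{2,1,2,4,1} = 0
G(18) = mex{2,1,0,2,4} = 3
G(19) = mex{0,2,0,0,2} = 1
G(20) = mex{3,2,1,0,0} = 4
G(21) = mex{1,0,1,1,0} = 2
G(22) = mex{4,3,2,1,1} = 0
G(23) = mex{2,1,2,2,1} = 0
G(n+11) = G(n) holds for n = 0,…,8 (a full window of length max(S) = 9), so the sequence is purely periodic with period 11.

11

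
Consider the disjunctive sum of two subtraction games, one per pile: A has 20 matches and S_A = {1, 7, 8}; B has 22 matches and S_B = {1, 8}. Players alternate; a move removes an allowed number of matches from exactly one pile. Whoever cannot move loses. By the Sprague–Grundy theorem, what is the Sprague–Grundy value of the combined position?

1

Pile A, S = {1, 7, 8}:
n :  0  1  2  3  4  5  6  7  8  9 10 11 12 13 14 15 16 17 18 19 20
G :  0  1  0  1  0  1  0  1  2  3  2  3  2  3  2  0  1  0  1  0  1
G_A(20) = 1.
Pile B, S = {1, 8}:
G(0) = 0
G(1) = mex{0} = 1
G(2) = mex{1} = 0
G(3) = mex{0} = 1
G(4) = mex{1} = 0
G(5) = mex{0} = 1
G(6) = mex{1} = 0
G(7) = mex{0} = 1
G(8) = mex{1,0} = 2
G(9) = mex{2,1} = 0
G(10) = mex{0,0} = 1
G(11) = mex{1,1} = 0
G(12) = mex{0,0} = 1
G(13) = mex{1,1} = 0
G(14) = mex{0,0} = 1
G(15) = mex{1,1} = 0
G(16) = mex{0,2} = 1
G(17) = mex{1,0} = 2
G(18) = mex{2,1} = 0
G(19) = mex{0,0} = 1
G(20) = mex{1,1} = 0
G(21) = mex{0,0} = 1
G(22) = mex{1,1} = 0
G_B(22) = 0.
Combined Grundy value = 1 ⊕ 0 = 1.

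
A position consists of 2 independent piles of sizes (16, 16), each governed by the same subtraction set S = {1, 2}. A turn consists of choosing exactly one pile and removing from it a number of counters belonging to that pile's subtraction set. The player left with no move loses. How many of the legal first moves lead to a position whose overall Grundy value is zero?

0

All piles use S = {1, 2}:
G(0) = 0
G(1) = mex{0} = 1
G(2) = mex{1,0} = 2
G(3) = mex{2,1} = 0
G(4) = mex{0,2} = 1
G(5) = mex{1,0} = 2
G(6) = mex{2,1} = 0
G(7) = mex{0,2} = 1
G(8) = mex{1,0} = 2
G(9) = mex{2,1} = 0
G(10) = mex{0,2} = 1
G(11) = mex{1,0} = 2
G(12) = mex{2,1} = 0
G(13) = mex{0,2} = 1
G(14) = mex{1,0} = 2
G(15) = mex{2,1} = 0
G(16) = mex{0,2} = 1
Pile A: G(16) = 1.
Pile B: G(16) = 1.
Combined Grundy value = 1 ⊕ 1 = 0.
A winning move leaves total XOR = 0, i.e. changes one component's Grundy value g to g ⊕ X where X is the current total.
Pile A: target g' = 1⊕0 = 1, but every legal move changes the Grundy value (mex property), so 0 moves.
Pile B: target g' = 1⊕0 = 1, but every legal move changes the Grundy value (mex property), so 0 moves.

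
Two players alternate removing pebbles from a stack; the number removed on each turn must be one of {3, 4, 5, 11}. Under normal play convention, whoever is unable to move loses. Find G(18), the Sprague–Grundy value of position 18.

0

G(0) = 0
G(1) = mex{} = 0
G(2) = mex{} = 0
G(3) = mex{0} = 1
G(4) = mex{0,0} = 1
G(5) = mex{0,0,0} = 1
G(6) = mex{1,0,0} = 2
G(7) = mex{1,1,0} = 2
G(8) = mex{1,1,1} = 0
G(9) = mex{2,1,1} = 0
G(10) = mex{2,2,1} = 0
G(11) = mex{0,2,2,0} = 1
G(12) = mex{0,0,2,0} = 1
G(13) = mex{0,0,0,0} = 1
G(14) = mex{1,0,0,1} = 2
G(15) = mex{1,1,0,1} = 2
G(16) = mex{1,1,1,1} = 0
G(17) = mex{2,1,1,2} = 0
G(18) = mex{2,2,1,2} = 0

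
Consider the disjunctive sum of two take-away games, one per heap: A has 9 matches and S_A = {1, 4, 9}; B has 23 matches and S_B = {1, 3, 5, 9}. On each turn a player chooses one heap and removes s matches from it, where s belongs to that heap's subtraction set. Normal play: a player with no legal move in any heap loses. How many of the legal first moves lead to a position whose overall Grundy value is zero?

1

Heap A, S = {1, 4, 9}:
G(0) = 0
G(1) = mex{0} = 1
G(2) = mex{1} = 0
G(3) = mex{0} = 1
G(4) = mex{1,0} = 2
G(5) = mex{2,1} = 0
G(6) = mex{0,0} = 1
G(7) = mex{1,1} = 0
G(8) = mex{0,2} = 1
G(9) = mex{1,0,0} = 2
G_A(9) = 2.
Heap B, S = {1, 3, 5, 9}:
G(0) = 0
G(1) = mex{0} = 1
G(2) = mex{1} = 0
G(3) = mex{0,0} = 1
G(4) = mex{1,1} = 0
G(5) = mex{0,0,0} = 1
G(6) = mex{1,1,1} = 0
G(7) = mex{0,0,0} = 1
G(8) = mex{1,1,1} = 0
G(9) = mex{0,0,0,0} = 1
G(10) = mex{1,1,1,1} = 0
G(11) = mex{0,0,0,0} = 1
G(12) = mex{1,1,1,1} = 0
G(13) = mex{0,0,0,0} = 1
G(14) = mex{1,1,1,1} = 0
G(15) = mex{0,0,0,0} = 1
G(16) = mex{1,1,1,1} = 0
G(17) = mex{0,0,0,0} = 1
G(18) = mex{1,1,1,1} = 0
G(19) = mex{0,0,0,0} = 1
G(20) = mex{1,1,1,1} = 0
G(21) = mex{0,0,0,0} = 1
G(22) = mex{1,1,1,1} = 0
G(23) = mex{0,0,0,0} = 1
G_B(23) = 1.
Combined Grundy value = 2 ⊕ 1 = 3.
A winning move leaves total XOR = 0, i.e. changes one component's Grundy value g to g ⊕ X where X is the current total.
Heap A: need g' = 2⊕3 = 1. Options: 9−1→G=1, 9−4→G=0, 9−9→G=0. Hits: 1.
Heap B: need g' = 1⊕3 = 2. Options: 23−1→G=0, 23−3→G=0, 23−5→G=0, 23−9→G=0. Hits: 0.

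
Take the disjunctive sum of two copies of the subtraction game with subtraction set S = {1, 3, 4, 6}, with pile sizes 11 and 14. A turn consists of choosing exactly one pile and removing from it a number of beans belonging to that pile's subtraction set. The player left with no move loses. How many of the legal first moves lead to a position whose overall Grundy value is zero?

All piles use S = {1, 3, 4, 6}:
G(0) = 0
G(1) = mex{0} = 1
G(2) = mex{1} = 0
G(3) = mex{0,0} = 1
G(4) = mex{1,1,0} = 2
G(5) = mex{2,0,1} = 3
G(6) = mex{3,1,0,0} = 2
G(7) = mex{2,2,1,1} = 0
G(8) = mex{0,3,2,0} = 1
G(9) = mex{1,2,3,1} = 0
G(10) = mex{0,0,2,2} = 1
G(11) = mex{1,1,0,3} = 2
G(12) = mex{2,0,1,2} = 3
G(13) = mex{3,1,0,0} = 2
G(14) = mex{2,2,1,1} = 0
Pile A: G(11) = 2.
Pile B: G(14) = 0.
Combined Grundy value = 2 ⊕ 0 = 2.
A winning move leaves total XOR = 0, i.e. changes one component's Grundy value g to g ⊕ X where X is the current total.
Pile A: need g' = 2⊕2 = 0. Options: 11−1→G=1, 11−3→G=1, 11−4→G=0, 11−6→G=3. Hits: 1.
Pile B: need g' = 0⊕2 = 2. Options: 14−1→G=2, 14−3→G=2, 14−4→G=1, 14−6→G=1. Hits: 2.

3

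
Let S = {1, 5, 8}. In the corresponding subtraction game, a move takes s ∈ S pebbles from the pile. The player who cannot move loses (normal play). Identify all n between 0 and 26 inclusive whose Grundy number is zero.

0, 2, 4, 6, 13, 15, 17, 19, 26

n :  0  1  2  3  4  5  6  7  8  9 10 11 12 13 14 15 16 17 18 19 20 21 22 23 24 25 26
G :  0  1  0  1  0  1  0  1  2  3  2  3  2  0  1  0  1  0  1  0  1  2  3  2  3  2  0
P-positions are exactly the n with G(n) = 0.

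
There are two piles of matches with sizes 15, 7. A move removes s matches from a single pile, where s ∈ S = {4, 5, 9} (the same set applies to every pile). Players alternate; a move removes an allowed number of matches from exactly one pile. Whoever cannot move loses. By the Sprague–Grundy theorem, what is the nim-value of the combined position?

All piles use S = {4, 5, 9}:
G(0) = 0
G(1) = mex{} = 0
G(2) = mex{} = 0
G(3) = mex{} = 0
G(4) = mex{0} = 1
G(5) = mex{0,0} = 1
G(6) = mex{0,0} = 1
G(7) = mex{0,0} = 1
G(8) = mex{1,0} = 2
G(9) = mex{1,1,0} = 2
G(10) = mex{1,1,0} = 2
G(11) = mex{1,1,0} = 2
G(12) = mex{2,1,0} = 3
G(13) = mex{2,2,1} = 0
G(14) = mex{2,2,1} = 0
G(15) = mex{2,2,1} = 0
Pile A: G(15) = 0.
Pile B: G(7) = 1.
Combined Grundy value = 0 ⊕ 1 = 1.

1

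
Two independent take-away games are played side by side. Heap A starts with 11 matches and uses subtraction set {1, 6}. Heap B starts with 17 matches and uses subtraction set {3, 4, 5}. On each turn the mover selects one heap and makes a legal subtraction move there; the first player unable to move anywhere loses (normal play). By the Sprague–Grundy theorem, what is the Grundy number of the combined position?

0

Heap A, S = {1, 6}:
G(0) = 0
G(1) = mex{0} = 1
G(2) = mex{1} = 0
G(3) = mex{0} = 1
G(4) = mex{1} = 0
G(5) = mex{0} = 1
G(6) = mex{1,0} = 2
G(7) = mex{2,1} = 0
G(8) = mex{0,0} = 1
G(9) = mex{1,1} = 0
G(10) = mex{0,0} = 1
G(11) = mex{1,1} = 0
G_A(11) = 0.
Heap B, S = {3, 4, 5}:
n :  0  1  2  3  4  5  6  7  8  9 10 11 12 13 14 15 16 17
G :  0  0  0  1  1  1  2  2  0  0  0  1  1  1  2  2  0  0
G_B(17) = 0.
Combined Grundy value = 0 ⊕ 0 = 0.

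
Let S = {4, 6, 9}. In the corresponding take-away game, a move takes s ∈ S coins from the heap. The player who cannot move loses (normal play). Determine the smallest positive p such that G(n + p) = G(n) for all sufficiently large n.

13

G(0) = 0
G(1) = mex{} = 0
G(2) = mex{} = 0
G(3) = mex{} = 0
G(4) = mex{0} = 1
G(5) = mex{0} = 1
G(6) = mex{0,0} = 1
G(7) = mex{0,0} = 1
G(8) = mex{1,0} = 2
G(9) = mex{1,0,0} = 2
G(10) = mex{1,1,0} = 2
G(11) = mex{1,1,0} = 2
G(12) = mex{2,1,0} = 3
G(13) = mex{2,1,1} = 0
G(14) = mex{2,2,1} = 0
G(15) = mex{2,2,1} = 0
G(16) = mex{3,2,1} = 0
G(17) = mex{0,2,2} = 1
G(18) = mex{0,3,2} = 1
G(19) = mex{0,0,2} = 1
G(20) = mex{0,0,2} = 1
G(21) = mex{1,0,3} = 2
G(22) = mex{1,0,0} = 2
G(23) = mex{1,1,0} = 2
G(24) = mex{1,1,0} = 2
G(25) = mex{2,1,0} = 3
G(26) = mex{2,1,1} = 0
G(27) = mex{2,2,1} = 0
G(n+13) = G(n) holds for n = 0,…,8 (a full window of length max(S) = 9), so the sequence is purely periodic with period 13.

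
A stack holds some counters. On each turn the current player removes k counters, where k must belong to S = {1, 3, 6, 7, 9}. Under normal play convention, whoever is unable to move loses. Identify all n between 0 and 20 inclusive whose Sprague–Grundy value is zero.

G(0) = 0
G(1) = mex{0} = 1
G(2) = mex{1} = 0
G(3) = mex{0,0} = 1
G(4) = mex{1,1} = 0
G(5) = mex{0,0} = 1
G(6) = mex{1,1,0} = 2
G(7) = mex{2,0,1,0} = 3
G(8) = mex{3,1,0,1} = 2
G(9) = mex{2,2,1,0,0} = 3
G(10) = mex{3,3,0,1,1} = 2
G(11) = mex{2,2,1,0,0} = 3
G(12) = mex{3,3,2,1,1} = 0
G(13) = mex{0,2,3,2,0} = 1
G(14) = mex{1,3,2,3,1} = 0
G(15) = mex{0,0,3,2,2} = 1
G(16) = mex{1,1,2,3,3} = 0
G(17) = mex{0,0,3,2,2} = 1
G(18) = mex{1,1,0,3,3} = 2
G(19) = mex{2,0,1,0,2} = 3
G(20) = mex{3,1,0,1,3} = 2
P-positions are exactly the n with G(n) = 0.

0, 2, 4, 12, 14, 16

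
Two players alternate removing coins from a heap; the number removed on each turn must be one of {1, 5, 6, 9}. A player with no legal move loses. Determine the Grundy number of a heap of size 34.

2

G(0) = 0
G(1) = mex{0} = 1
G(2) = mex{1} = 0
G(3) = mex{0} = 1
G(4) = mex{1} = 0
G(5) = mex{0,0} = 1
G(6) = mex{1,1,0} = 2
G(7) = mex{2,0,1} = 3
G(8) = mex{3,1,0} = 2
G(9) = mex{2,0,1,0} = 3
G(10) = mex{3,1,0,1} = 2
G(11) = mex{2,2,1,0} = 3
G(12) = mex{3,3,2,1} = 0
G(13) = mex{0,2,3,0} = 1
G(14) = mex{1,3,2,1} = 0
G(15) = mex{0,2,3,2} = 1
G(16) = mex{1,3,2,3} = 0
G(17) = mex{0,0,3,2} = 1
G(18) = mex{1,1,0,3} = 2
G(19) = mex{2,0,1,2} = 3
G(20) = mex{3,1,0,3} = 2
G(21) = mex{2,0,1,0} = 3
G(22) = mex{3,1,0,1} = 2
G(23) = mex{2,2,1,0} = 3
G(24) = mex{3,3,2,1} = 0
G(25) = mex{0,2,3,0} = 1
G(26) = mex{1,3,2,1} = 0
G(27) = mex{0,2,3,2} = 1
G(28) = mex{1,3,2,3} = 0
G(29) = mex{0,0,3,2} = 1
G(30) = mex{1,1,0,3} = 2
G(31) = mex{2,0,1,2} = 3
G(32) = mex{3,1,0,3} = 2
G(33) = mex{2,0,1,0} = 3
G(34) = mex{3,1,0,1} = 2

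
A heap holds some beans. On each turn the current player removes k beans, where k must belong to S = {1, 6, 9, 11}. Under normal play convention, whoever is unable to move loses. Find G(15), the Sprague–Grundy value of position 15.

1

G(0) = 0
G(1) = mex{0} = 1
G(2) = mex{1} = 0
G(3) = mex{0} = 1
G(4) = mex{1} = 0
G(5) = mex{0} = 1
G(6) = mex{1,0} = 2
G(7) = mex{2,1} = 0
G(8) = mex{0,0} = 1
G(9) = mex{1,1,0} = 2
G(10) = mex{2,0,1} = 3
G(11) = mex{3,1,0,0} = 2
G(12) = mex{2,2,1,1} = 0
G(13) = mex{0,0,0,0} = 1
G(14) = mex{1,1,1,1} = 0
G(15) = mex{0,2,2,0} = 1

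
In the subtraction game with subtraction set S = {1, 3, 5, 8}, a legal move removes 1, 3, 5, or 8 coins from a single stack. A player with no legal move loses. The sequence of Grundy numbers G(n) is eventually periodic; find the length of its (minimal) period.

G(0) = 0
G(1) = mex{0} = 1
G(2) = mex{1} = 0
G(3) = mex{0,0} = 1
G(4) = mex{1,1} = 0
G(5) = mex{0,0,0} = 1
G(6) = mex{1,1,1} = 0
G(7) = mex{0,0,0} = 1
G(8) = mex{1,1,1,0} = 2
G(9) = mex{2,0,0,1} = 3
G(10) = mex{3,1,1,0} = 2
G(11) = mex{2,2,0,1} = 3
G(12) = mex{3,3,1,0} = 2
G(13) = mex{2,2,2,1} = 0
G(14) = mex{0,3,3,0} = 1
G(15) = mex{1,2,2,1} = 0
G(16) = mex{0,0,3,2} = 1
G(17) = mex{1,1,2,3} = 0
G(18) = mex{0,0,0,2} = 1
G(19) = mex{1,1,1,3} = 0
G(20) = mex{0,0,0,2} = 1
G(21) = mex{1,1,1,0} = 2
G(22) = mex{2,0,0,1} = 3
G(23) = mex{3,1,1,0} = 2
G(24) = mex{2,2,0,1} = 3
G(25) = mex{3,3,1,0} = 2
G(26) = mex{2,2,2,1} = 0
G(27) = mex{0,3,3,0} = 1
G(n+13) = G(n) holds for n = 0,…,7 (a full window of length max(S) = 8), so the sequence is purely periodic with period 13.

13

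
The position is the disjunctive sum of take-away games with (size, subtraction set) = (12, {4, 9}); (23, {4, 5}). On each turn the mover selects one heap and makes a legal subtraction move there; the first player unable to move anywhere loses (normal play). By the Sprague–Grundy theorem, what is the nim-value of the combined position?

Heap A, S = {4, 9}:
G(0) = 0
G(1) = mex{} = 0
G(2) = mex{} = 0
G(3) = mex{} = 0
G(4) = mex{0} = 1
G(5) = mex{0} = 1
G(6) = mex{0} = 1
G(7) = mex{0} = 1
G(8) = mex{1} = 0
G(9) = mex{1,0} = 2
G(10) = mex{1,0} = 2
G(11) = mex{1,0} = 2
G(12) = mex{0,0} = 1
G_A(12) = 1.
Heap B, S = {4, 5}:
G(0) = 0
G(1) = mex{} = 0
G(2) = mex{} = 0
G(3) = mex{} = 0
G(4) = mex{0} = 1
G(5) = mex{0,0} = 1
G(6) = mex{0,0} = 1
G(7) = mex{0,0} = 1
G(8) = mex{1,0} = 2
G(9) = mex{1,1} = 0
G(10) = mex{1,1} = 0
G(11) = mex{1,1} = 0
G(12) = mex{2,1} = 0
G(13) = mex{0,2} = 1
G(14) = mex{0,0} = 1
G(15) = mex{0,0} = 1
G(16) = mex{0,0} = 1
G(17) = mex{1,0} = 2
G(18) = mex{1,1} = 0
G(19) = mex{1,1} = 0
G(20) = mex{1,1} = 0
G(21) = mex{2,1} = 0
G(22) = mex{0,2} = 1
G(23) = mex{0,0} = 1
G_B(23) = 1.
Combined Grundy value = 1 ⊕ 1 = 0.

0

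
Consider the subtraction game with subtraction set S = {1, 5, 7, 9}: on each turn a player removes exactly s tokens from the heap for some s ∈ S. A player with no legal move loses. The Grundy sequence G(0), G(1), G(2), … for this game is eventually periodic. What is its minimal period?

n :  0  1  2  3  4  5  6  7  8  9 10 11 12 13 14
G :  0  1  0  1  0  1  0  1  0  1  0  1  0  1  0
G(n+2) = G(n) holds for n = 0,…,8 (a full window of length max(S) = 9), so the sequence is purely periodic with period 2.

2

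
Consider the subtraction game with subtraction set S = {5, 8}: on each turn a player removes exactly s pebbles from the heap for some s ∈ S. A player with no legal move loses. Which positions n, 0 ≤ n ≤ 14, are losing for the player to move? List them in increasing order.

n :  0  1  2  3  4  5  6  7  8  9 10 11 12 13 14
G :  0  0  0  0  0  1  1  1  1  1  2  2  2  0  0
P-positions are exactly the n with G(n) = 0.

0, 1, 2, 3, 4, 13, 14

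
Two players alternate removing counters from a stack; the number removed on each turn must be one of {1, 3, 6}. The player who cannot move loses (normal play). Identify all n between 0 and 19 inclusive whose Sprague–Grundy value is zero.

n :  0  1  2  3  4  5  6  7  8  9 10 11 12 13 14 15 16 17 18 19
G :  0  1  0  1  0  1  2  3  2  0  1  0  1  0  1  2  3  2  0  1
P-positions are exactly the n with G(n) = 0.

0, 2, 4, 9, 11, 13, 18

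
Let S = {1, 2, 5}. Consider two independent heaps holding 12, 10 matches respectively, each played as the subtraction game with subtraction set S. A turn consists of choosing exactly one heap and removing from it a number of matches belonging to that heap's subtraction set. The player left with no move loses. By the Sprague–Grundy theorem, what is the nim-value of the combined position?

All heaps use S = {1, 2, 5}:
n :  0  1  2  3  4  5  6  7  8  9 10 11 12
G :  0  1  2  0  1  2  0  1  2  0  1  2  0
Heap A: G(12) = 0.
Heap B: G(10) = 1.
Combined Grundy value = 0 ⊕ 1 = 1.

1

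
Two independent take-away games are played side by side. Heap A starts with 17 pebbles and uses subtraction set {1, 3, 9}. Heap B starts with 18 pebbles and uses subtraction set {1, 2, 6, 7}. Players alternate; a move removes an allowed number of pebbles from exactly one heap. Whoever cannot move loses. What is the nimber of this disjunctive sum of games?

Heap A, S = {1, 3, 9}:
G(0) = 0
G(1) = mex{0} = 1
G(2) = mex{1} = 0
G(3) = mex{0,0} = 1
G(4) = mex{1,1} = 0
G(5) = mex{0,0} = 1
G(6) = mex{1,1} = 0
G(7) = mex{0,0} = 1
G(8) = mex{1,1} = 0
G(9) = mex{0,0,0} = 1
G(10) = mex{1,1,1} = 0
G(11) = mex{0,0,0} = 1
G(12) = mex{1,1,1} = 0
G(13) = mex{0,0,0} = 1
G(14) = mex{1,1,1} = 0
G(15) = mex{0,0,0} = 1
G(16) = mex{1,1,1} = 0
G(17) = mex{0,0,0} = 1
G_A(17) = 1.
Heap B, S = {1, 2, 6, 7}:
n :  0  1  2  3  4  5  6  7  8  9 10 11 12 13 14 15 16 17 18
G :  0  1  2  0  1  2  3  4  0  1  2  0  1  2  3  4  0  1  2
G_B(18) = 2.
Combined Grundy value = 1 ⊕ 2 = 3.

3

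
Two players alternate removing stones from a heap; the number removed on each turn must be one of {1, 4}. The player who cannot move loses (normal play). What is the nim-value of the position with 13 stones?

n :  0  1  2  3  4  5  6  7  8  9 10 11 12 13
G :  0  1  0  1  2  0  1  0  1  2  0  1  0  1

1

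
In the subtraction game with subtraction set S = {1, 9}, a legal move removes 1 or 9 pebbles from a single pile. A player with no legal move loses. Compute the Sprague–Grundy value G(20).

0

n :  0  1  2  3  4  5  6  7  8  9 10 11 12 13 14 15 16 17 18 19 20
G :  0  1  0  1  0  1  0  1  0  1  0  1  0  1  0  1  0  1  0  1  0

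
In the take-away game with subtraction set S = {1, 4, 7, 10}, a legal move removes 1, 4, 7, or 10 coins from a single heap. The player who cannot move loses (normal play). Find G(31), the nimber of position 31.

1

G(0) = 0
G(1) = mex{0} = 1
G(2) = mex{1} = 0
G(3) = mex{0} = 1
G(4) = mex{1,0} = 2
G(5) = mex{2,1} = 0
G(6) = mex{0,0} = 1
G(7) = mex{1,1,0} = 2
G(8) = mex{2,2,1} = 0
G(9) = mex{0,0,0} = 1
G(10) = mex{1,1,1,0} = 2
G(11) = mex{2,2,2,1} = 0
G(12) = mex{0,0,0,0} = 1
G(13) = mex{1,1,1,1} = 0
G(14) = mex{0,2,2,2} = 1
G(15) = mex{1,0,0,0} = 2
G(16) = mex{2,1,1,1} = 0
G(17) = mex{0,0,2,2} = 1
G(18) = mex{1,1,0,0} = 2
G(19) = mex{2,2,1,1} = 0
G(20) = mex{0,0,0,2} = 1
G(21) = mex{1,1,1,0} = 2
G(22) = mex{2,2,2,1} = 0
G(23) = mex{0,0,0,0} = 1
G(24) = mex{1,1,1,1} = 0
G(25) = mex{0,2,2,2} = 1
G(26) = mex{1,0,0,0} = 2
G(27) = mex{2,1,1,1} = 0
G(28) = mex{0,0,2,2} = 1
G(29) = mex{1,1,0,0} = 2
G(30) = mex{2,2,1,1} = 0
G(31) = mex{0,0,0,2} = 1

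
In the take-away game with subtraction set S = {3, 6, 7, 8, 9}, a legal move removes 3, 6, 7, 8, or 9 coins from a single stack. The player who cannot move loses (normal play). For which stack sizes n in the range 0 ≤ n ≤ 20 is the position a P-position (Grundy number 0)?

0, 1, 2, 12, 13, 14

G(0) = 0
G(1) = mex{} = 0
G(2) = mex{} = 0
G(3) = mex{0} = 1
G(4) = mex{0} = 1
G(5) = mex{0} = 1
G(6) = mex{1,0} = 2
G(7) = mex{1,0,0} = 2
G(8) = mex{1,0,0,0} = 2
G(9) = mex{2,1,0,0,0} = 3
G(10) = mex{2,1,1,0,0} = 3
G(11) = mex{2,1,1,1,0} = 3
G(12) = mex{3,2,1,1,1} = 0
G(13) = mex{3,2,2,1,1} = 0
G(14) = mex{3,2,2,2,1} = 0
G(15) = mex{0,3,2,2,2} = 1
G(16) = mex{0,3,3,2,2} = 1
G(17) = mex{0,3,3,3,2} = 1
G(18) = mex{1,0,3,3,3} = 2
G(19) = mex{1,0,0,3,3} = 2
G(20) = mex{1,0,0,0,3} = 2
P-positions are exactly the n with G(n) = 0.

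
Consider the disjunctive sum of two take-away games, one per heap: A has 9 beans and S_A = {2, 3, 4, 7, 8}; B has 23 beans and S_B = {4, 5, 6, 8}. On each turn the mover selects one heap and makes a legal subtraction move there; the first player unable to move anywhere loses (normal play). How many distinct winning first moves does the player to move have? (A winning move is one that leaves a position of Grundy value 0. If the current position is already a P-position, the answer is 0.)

1

Heap A, S = {2, 3, 4, 7, 8}:
n : 0 1 2 3 4 5 6 7 8 9
G : 0 0 1 1 2 2 0 3 1 4
G_A(9) = 4.
Heap B, S = {4, 5, 6, 8}:
G(0) = 0
G(1) = mex{} = 0
G(2) = mex{} = 0
G(3) = mex{} = 0
G(4) = mex{0} = 1
G(5) = mex{0,0} = 1
G(6) = mex{0,0,0} = 1
G(7) = mex{0,0,0} = 1
G(8) = mex{1,0,0,0} = 2
G(9) = mex{1,1,0,0} = 2
G(10) = mex{1,1,1,0} = 2
G(11) = mex{1,1,1,0} = 2
G(12) = mex{2,1,1,1} = 0
G(13) = mex{2,2,1,1} = 0
G(14) = mex{2,2,2,1} = 0
G(15) = mex{2,2,2,1} = 0
G(16) = mex{0,2,2,2} = 1
G(17) = mex{0,0,2,2} = 1
G(18) = mex{0,0,0,2} = 1
G(19) = mex{0,0,0,2} = 1
G(20) = mex{1,0,0,0} = 2
G(21) = mex{1,1,0,0} = 2
G(22) = mex{1,1,1,0} = 2
G(23) = mex{1,1,1,0} = 2
G_B(23) = 2.
Combined Grundy value = 4 ⊕ 2 = 6.
A winning move leaves total XOR = 0, i.e. changes one component's Grundy value g to g ⊕ X where X is the current total.
Heap A: need g' = 4⊕6 = 2. Options: 9−2→G=3, 9−3→G=0, 9−4→G=2, 9−7→G=1, 9−8→G=0. Hits: 1.
Heap B: need g' = 2⊕6 = 4. Options: 23−4→G=1, 23−5→G=1, 23−6→G=1, 23−8→G=0. Hits: 0.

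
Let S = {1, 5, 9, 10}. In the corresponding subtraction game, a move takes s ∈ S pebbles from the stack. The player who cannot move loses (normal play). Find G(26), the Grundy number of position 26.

1

G(0) = 0
G(1) = mex{0} = 1
G(2) = mex{1} = 0
G(3) = mex{0} = 1
G(4) = mex{1} = 0
G(5) = mex{0,0} = 1
G(6) = mex{1,1} = 0
G(7) = mex{0,0} = 1
G(8) = mex{1,1} = 0
G(9) = mex{0,0,0} = 1
G(10) = mex{1,1,1,0} = 2
G(11) = mex{2,0,0,1} = 3
G(12) = mex{3,1,1,0} = 2
G(13) = mex{2,0,0,1} = 3
G(14) = mex{3,1,1,0} = 2
G(15) = mex{2,2,0,1} = 3
G(16) = mex{3,3,1,0} = 2
G(17) = mex{2,2,0,1} = 3
G(18) = mex{3,3,1,0} = 2
G(19) = mex{2,2,2,1} = 0
G(20) = mex{0,3,3,2} = 1
G(21) = mex{1,2,2,3} = 0
G(22) = mex{0,3,3,2} = 1
G(23) = mex{1,2,2,3} = 0
G(24) = mex{0,0,3,2} = 1
G(25) = mex{1,1,2,3} = 0
G(26) = mex{0,0,3,2} = 1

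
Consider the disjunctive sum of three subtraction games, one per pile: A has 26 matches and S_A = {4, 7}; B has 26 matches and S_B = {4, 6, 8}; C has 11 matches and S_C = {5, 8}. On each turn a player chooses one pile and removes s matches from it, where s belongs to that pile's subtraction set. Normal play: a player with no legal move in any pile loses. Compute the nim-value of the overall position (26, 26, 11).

Pile A, S = {4, 7}:
G(0) = 0
G(1) = mex{} = 0
G(2) = mex{} = 0
G(3) = mex{} = 0
G(4) = mex{0} = 1
G(5) = mex{0} = 1
G(6) = mex{0} = 1
G(7) = mex{0,0} = 1
G(8) = mex{1,0} = 2
G(9) = mex{1,0} = 2
G(10) = mex{1,0} = 2
G(11) = mex{1,1} = 0
G(12) = mex{2,1} = 0
G(13) = mex{2,1} = 0
G(14) = mex{2,1} = 0
G(15) = mex{0,2} = 1
G(16) = mex{0,2} = 1
G(17) = mex{0,2} = 1
G(18) = mex{0,0} = 1
G(19) = mex{1,0} = 2
G(20) = mex{1,0} = 2
G(21) = mex{1,0} = 2
G(22) = mex{1,1} = 0
G(23) = mex{2,1} = 0
G(24) = mex{2,1} = 0
G(25) = mex{2,1} = 0
G(26) = mex{0,2} = 1
G_A(26) = 1.
Pile B, S = {4, 6, 8}:
n :  0  1  2  3  4  5  6  7  8  9 10 11 12 13 14 15 16 17 18 19 20 21 22 23 24 25 26
G :  0  0  0  0  1  1  1  1  2  2  2  2  0  0  0  0  1  1  1  1  2  2  2  2  0  0  0
G_B(26) = 0.
Pile C, S = {5, 8}:
G(0) = 0
G(1) = mex{} = 0
G(2) = mex{} = 0
G(3) = mex{} = 0
G(4) = mex{} = 0
G(5) = mex{0} = 1
G(6) = mex{0} = 1
G(7) = mex{0} = 1
G(8) = mex{0,0} = 1
G(9) = mex{0,0} = 1
G(10) = mex{1,0} = 2
G(11) = mex{1,0} = 2
G_C(11) = 2.
Combined Grundy value = 1 ⊕ 0 ⊕ 2 = 3.

3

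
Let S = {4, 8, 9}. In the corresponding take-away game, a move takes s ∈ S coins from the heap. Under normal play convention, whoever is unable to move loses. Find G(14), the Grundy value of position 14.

0

G(0) = 0
G(1) = mex{} = 0
G(2) = mex{} = 0
G(3) = mex{} = 0
G(4) = mex{0} = 1
G(5) = mex{0} = 1
G(6) = mex{0} = 1
G(7) = mex{0} = 1
G(8) = mex{1,0} = 2
G(9) = mex{1,0,0} = 2
G(10) = mex{1,0,0} = 2
G(11) = mex{1,0,0} = 2
G(12) = mex{2,1,0} = 3
G(13) = mex{2,1,1} = 0
G(14) = mex{2,1,1} = 0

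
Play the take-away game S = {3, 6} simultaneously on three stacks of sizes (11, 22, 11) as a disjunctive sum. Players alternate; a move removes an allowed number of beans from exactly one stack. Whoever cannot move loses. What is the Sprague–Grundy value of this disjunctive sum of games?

1

All stacks use S = {3, 6}:
n :  0  1  2  3  4  5  6  7  8  9 10 11 12 13 14 15 16 17 18 19 20 21 22
G :  0  0  0  1  1  1  2  2  2  0  0  0  1  1  1  2  2  2  0  0  0  1  1
Stack A: G(11) = 0.
Stack B: G(22) = 1.
Stack C: G(11) = 0.
Combined Grundy value = 0 ⊕ 1 ⊕ 0 = 1.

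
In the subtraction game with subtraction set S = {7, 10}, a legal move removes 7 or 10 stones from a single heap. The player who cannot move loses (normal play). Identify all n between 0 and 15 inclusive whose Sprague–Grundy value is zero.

G(0) = 0
G(1) = mex{} = 0
G(2) = mex{} = 0
G(3) = mex{} = 0
G(4) = mex{} = 0
G(5) = mex{} = 0
G(6) = mex{} = 0
G(7) = mex{0} = 1
G(8) = mex{0} = 1
G(9) = mex{0} = 1
G(10) = mex{0,0} = 1
G(11) = mex{0,0} = 1
G(12) = mex{0,0} = 1
G(13) = mex{0,0} = 1
G(14) = mex{1,0} = 2
G(15) = mex{1,0} = 2
P-positions are exactly the n with G(n) = 0.

0, 1, 2, 3, 4, 5, 6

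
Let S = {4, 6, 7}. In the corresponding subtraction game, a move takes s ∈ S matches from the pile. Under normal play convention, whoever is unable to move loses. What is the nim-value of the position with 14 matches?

0

n :  0  1  2  3  4  5  6  7  8  9 10 11 12 13 14
G :  0  0  0  0  1  1  1  1  2  2  2  0  0  0  0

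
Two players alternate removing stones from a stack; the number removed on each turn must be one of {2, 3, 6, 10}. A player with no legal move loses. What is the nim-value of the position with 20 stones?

n :  0  1  2  3  4  5  6  7  8  9 10 11 12 13 14 15 16 17 18 19 20
G :  0  0  1  1  2  0  3  1  2  0  3  1  2  0  0  1  1  2  0  3  1

1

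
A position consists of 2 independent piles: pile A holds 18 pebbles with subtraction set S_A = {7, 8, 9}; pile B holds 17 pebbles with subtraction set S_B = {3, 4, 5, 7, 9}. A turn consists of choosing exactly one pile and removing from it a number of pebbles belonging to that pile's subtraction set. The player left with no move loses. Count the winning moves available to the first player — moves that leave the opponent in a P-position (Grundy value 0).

6

Pile A, S = {7, 8, 9}:
G(0) = 0
G(1) = mex{} = 0
G(2) = mex{} = 0
G(3) = mex{} = 0
G(4) = mex{} = 0
G(5) = mex{} = 0
G(6) = mex{} = 0
G(7) = mex{0} = 1
G(8) = mex{0,0} = 1
G(9) = mex{0,0,0} = 1
G(10) = mex{0,0,0} = 1
G(11) = mex{0,0,0} = 1
G(12) = mex{0,0,0} = 1
G(13) = mex{0,0,0} = 1
G(14) = mex{1,0,0} = 2
G(15) = mex{1,1,0} = 2
G(16) = mex{1,1,1} = 0
G(17) = mex{1,1,1} = 0
G(18) = mex{1,1,1} = 0
G_A(18) = 0.
Pile B, S = {3, 4, 5, 7, 9}:
G(0) = 0
G(1) = mex{} = 0
G(2) = mex{} = 0
G(3) = mex{0} = 1
G(4) = mex{0,0} = 1
G(5) = mex{0,0,0} = 1
G(6) = mex{1,0,0} = 2
G(7) = mex{1,1,0,0} = 2
G(8) = mex{1,1,1,0} = 2
G(9) = mex{2,1,1,0,0} = 3
G(10) = mex{2,2,1,1,0} = 3
G(11) = mex{2,2,2,1,0} = 3
G(12) = mex{3,2,2,1,1} = 0
G(13) = mex{3,3,2,2,1} = 0
G(14) = mex{3,3,3,2,1} = 0
G(15) = mex{0,3,3,2,2} = 1
G(16) = mex{0,0,3,3,2} = 1
G(17) = mex{0,0,0,3,2} = 1
G_B(17) = 1.
Combined Grundy value = 0 ⊕ 1 = 1.
A winning move leaves total XOR = 0, i.e. changes one component's Grundy value g to g ⊕ X where X is the current total.
Pile A: need g' = 0⊕1 = 1. Options: 18−7→G=1, 18−8→G=1, 18−9→G=1. Hits: 3.
Pile B: need g' = 1⊕1 = 0. Options: 17−3→G=0, 17−4→G=0, 17−5→G=0, 17−7→G=3, 17−9→G=2. Hits: 3.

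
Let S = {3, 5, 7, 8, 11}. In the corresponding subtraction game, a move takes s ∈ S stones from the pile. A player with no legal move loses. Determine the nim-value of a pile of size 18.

1

n :  0  1  2  3  4  5  6  7  8  9 10 11 12 13 14 15 16 17 18
G :  0  0  0  1  1  1  2  2  2  3  3  3  4  4  0  0  0  1  1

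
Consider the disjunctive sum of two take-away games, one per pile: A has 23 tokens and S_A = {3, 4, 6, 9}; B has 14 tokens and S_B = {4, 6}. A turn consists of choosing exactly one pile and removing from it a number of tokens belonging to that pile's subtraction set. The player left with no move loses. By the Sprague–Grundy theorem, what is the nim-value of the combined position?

Pile A, S = {3, 4, 6, 9}:
n :  0  1  2  3  4  5  6  7  8  9 10 11 12 13 14 15 16 17 18 19 20 21 22 23
G :  0  0  0  1  1  1  2  2  2  3  3  3  0  0  0  1  1  1  2  2  2  3  3  3
G_A(23) = 3.
Pile B, S = {4, 6}:
G(0) = 0
G(1) = mex{} = 0
G(2) = mex{} = 0
G(3) = mex{} = 0
G(4) = mex{0} = 1
G(5) = mex{0} = 1
G(6) = mex{0,0} = 1
G(7) = mex{0,0} = 1
G(8) = mex{1,0} = 2
G(9) = mex{1,0} = 2
G(10) = mex{1,1} = 0
G(11) = mex{1,1} = 0
G(12) = mex{2,1} = 0
G(13) = mex{2,1} = 0
G(14) = mex{0,2} = 1
G_B(14) = 1.
Combined Grundy value = 3 ⊕ 1 = 2.

2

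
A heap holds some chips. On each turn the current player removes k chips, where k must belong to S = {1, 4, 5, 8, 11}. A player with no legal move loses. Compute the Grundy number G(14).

3

n :  0  1  2  3  4  5  6  7  8  9 10 11 12 13 14
G :  0  1  0  1  2  3  2  3  4  0  1  4  0  1  3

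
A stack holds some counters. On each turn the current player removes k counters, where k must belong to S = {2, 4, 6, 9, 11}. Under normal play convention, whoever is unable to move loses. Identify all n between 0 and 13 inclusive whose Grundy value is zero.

0, 1, 8, 13

n :  0  1  2  3  4  5  6  7  8  9 10 11 12 13
G :  0  0  1  1  2  2  3  3  0  4  1  5  2  0
P-positions are exactly the n with G(n) = 0.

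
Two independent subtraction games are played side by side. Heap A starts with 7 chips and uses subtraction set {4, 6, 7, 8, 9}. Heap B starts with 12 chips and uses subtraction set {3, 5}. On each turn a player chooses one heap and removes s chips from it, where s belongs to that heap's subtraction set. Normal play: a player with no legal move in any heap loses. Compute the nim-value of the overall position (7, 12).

Heap A, S = {4, 6, 7, 8, 9}:
G(0) = 0
G(1) = mex{} = 0
G(2) = mex{} = 0
G(3) = mex{} = 0
G(4) = mex{0} = 1
G(5) = mex{0} = 1
G(6) = mex{0,0} = 1
G(7) = mex{0,0,0} = 1
G_A(7) = 1.
Heap B, S = {3, 5}:
G(0) = 0
G(1) = mex{} = 0
G(2) = mex{} = 0
G(3) = mex{0} = 1
G(4) = mex{0} = 1
G(5) = mex{0,0} = 1
G(6) = mex{1,0} = 2
G(7) = mex{1,0} = 2
G(8) = mex{1,1} = 0
G(9) = mex{2,1} = 0
G(10) = mex{2,1} = 0
G(11) = mex{0,2} = 1
G(12) = mex{0,2} = 1
G_B(12) = 1.
Combined Grundy value = 1 ⊕ 1 = 0.

0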